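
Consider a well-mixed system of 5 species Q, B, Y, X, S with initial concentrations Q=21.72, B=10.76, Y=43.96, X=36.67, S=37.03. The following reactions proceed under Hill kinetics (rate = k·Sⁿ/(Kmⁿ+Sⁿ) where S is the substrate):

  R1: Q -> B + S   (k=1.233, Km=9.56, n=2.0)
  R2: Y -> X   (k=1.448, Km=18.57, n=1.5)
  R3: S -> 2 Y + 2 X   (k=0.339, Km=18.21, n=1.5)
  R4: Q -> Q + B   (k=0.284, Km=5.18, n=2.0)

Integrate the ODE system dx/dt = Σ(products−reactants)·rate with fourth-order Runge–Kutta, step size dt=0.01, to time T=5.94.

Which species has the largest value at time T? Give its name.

RK4 with dt=0.01: 594 steps to T=5.94. Trajectory (selected grid times):
t=0.00: Q=21.72 B=10.76 Y=43.96 X=36.67 S=37.03
t=0.66: Q=21.04 B=11.62 Y=43.54 X=37.75 S=37.54
t=1.32: Q=20.37 B=12.46 Y=43.13 X=38.83 S=38.04
t=1.98: Q=19.71 B=13.30 Y=42.73 X=39.91 S=38.54
t=2.64: Q=19.05 B=14.13 Y=42.32 X=41.00 S=39.02
t=3.30: Q=18.41 B=14.95 Y=41.92 X=42.07 S=39.50
t=3.96: Q=17.77 B=15.76 Y=41.53 X=43.15 S=39.96
t=4.62: Q=17.15 B=16.56 Y=41.14 X=44.23 S=40.42
t=5.28: Q=16.53 B=17.34 Y=40.75 X=45.31 S=40.86
t=5.94: Q=15.93 B=18.12 Y=40.37 X=46.38 S=41.29
At T=5.94: Q=15.93 B=18.12 Y=40.37 X=46.38 S=41.29; the largest is X.

Dominant species at T: X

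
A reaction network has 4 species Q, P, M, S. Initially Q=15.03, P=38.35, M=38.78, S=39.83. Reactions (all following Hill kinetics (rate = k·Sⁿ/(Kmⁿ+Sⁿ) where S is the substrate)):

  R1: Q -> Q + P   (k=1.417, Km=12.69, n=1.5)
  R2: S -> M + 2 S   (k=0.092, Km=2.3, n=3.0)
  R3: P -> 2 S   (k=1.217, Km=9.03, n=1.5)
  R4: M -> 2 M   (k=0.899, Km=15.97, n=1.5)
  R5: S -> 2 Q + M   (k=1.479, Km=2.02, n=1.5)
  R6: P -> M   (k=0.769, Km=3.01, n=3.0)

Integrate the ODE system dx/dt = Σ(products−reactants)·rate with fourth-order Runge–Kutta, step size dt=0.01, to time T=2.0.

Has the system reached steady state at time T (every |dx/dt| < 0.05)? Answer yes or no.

RK4 with dt=0.01: 200 steps to T=2.0. Trajectory (selected grid times):
t=0.00: Q=15.03 P=38.35 M=38.78 S=39.83
t=0.22: Q=15.67 P=38.12 M=39.45 S=40.01
t=0.44: Q=16.32 P=37.89 M=40.12 S=40.19
t=0.67: Q=16.99 P=37.66 M=40.82 S=40.37
t=0.89: Q=17.63 P=37.44 M=41.49 S=40.55
t=1.11: Q=18.28 P=37.23 M=42.16 S=40.73
t=1.33: Q=18.92 P=37.02 M=42.83 S=40.90
t=1.56: Q=19.59 P=36.81 M=43.53 S=41.09
t=1.78: Q=20.24 P=36.61 M=44.21 S=41.26
t=2.00: Q=20.88 P=36.41 M=44.88 S=41.44
Rates at T: R1=0.9615, R2=0.0920, R3=1.0832, R4=0.7416, R5=1.4633, R6=0.7686
dx/dt at T (Σ net stoichiometry × rate): Q=+2.9265, P=-0.8903, M=+3.0654, S=+0.7951
Largest |dx/dt| is |+3.0654| (M) ≥ 0.05 → not steady.

Steady state at T: no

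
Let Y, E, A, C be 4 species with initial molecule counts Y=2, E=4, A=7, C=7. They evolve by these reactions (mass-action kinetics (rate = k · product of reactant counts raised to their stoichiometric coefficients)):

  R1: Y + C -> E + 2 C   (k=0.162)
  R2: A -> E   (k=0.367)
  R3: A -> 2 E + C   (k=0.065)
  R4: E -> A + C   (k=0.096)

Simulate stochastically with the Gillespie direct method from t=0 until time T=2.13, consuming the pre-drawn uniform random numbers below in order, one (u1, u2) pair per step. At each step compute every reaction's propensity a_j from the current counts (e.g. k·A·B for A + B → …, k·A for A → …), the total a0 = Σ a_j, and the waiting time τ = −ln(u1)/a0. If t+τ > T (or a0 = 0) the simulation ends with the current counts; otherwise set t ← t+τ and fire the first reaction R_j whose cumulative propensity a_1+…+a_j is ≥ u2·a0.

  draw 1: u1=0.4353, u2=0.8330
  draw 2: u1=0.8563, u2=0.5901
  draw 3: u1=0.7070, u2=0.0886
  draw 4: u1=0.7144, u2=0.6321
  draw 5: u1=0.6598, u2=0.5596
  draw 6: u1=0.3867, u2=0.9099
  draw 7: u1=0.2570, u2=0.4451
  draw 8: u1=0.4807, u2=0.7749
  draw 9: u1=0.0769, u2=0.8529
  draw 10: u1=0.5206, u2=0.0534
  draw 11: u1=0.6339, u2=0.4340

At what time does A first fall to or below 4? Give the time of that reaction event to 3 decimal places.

Threshold first reached at t = 0.326

t=0.000: Y=2 E=4 A=7 C=7
Draw 1: a1=2.268, a2=2.569, a3=0.455, a4=0.384, a0=5.676; τ=−ln(0.4353)/5.676=0.147 → t=0.147; u2·a0=0.8330·5.676=4.728; a1=2.268 < 4.728 ≤ a1+a2=4.837 → R2 fires; Y=2 E=5 A=6 C=7
Draw 2: a1=2.268, a2=2.202, a3=0.390, a4=0.480, a0=5.340; τ=−ln(0.8563)/5.340=0.029 → t=0.176; u2·a0=0.5901·5.340=3.151; a1=2.268 < 3.151 ≤ a1+a2=4.470 → R2 fires; Y=2 E=6 A=5 C=7
Draw 3: a1=2.268, a2=1.835, a3=0.325, a4=0.576, a0=5.004; τ=−ln(0.7070)/5.004=0.069 → t=0.245; u2·a0=0.0886·5.004=0.443 ≤ a1=2.268 → R1 fires; Y=1 E=7 A=5 C=8
Draw 4: a1=1.296, a2=1.835, a3=0.325, a4=0.672, a0=4.128; τ=−ln(0.7144)/4.128=0.081 → t=0.326; u2·a0=0.6321·4.128=2.609; a1=1.296 < 2.609 ≤ a1+a2=3.131 → R2 fires; Y=1 E=8 A=4 C=8
Draw 5: a1=1.296, a2=1.468, a3=0.260, a4=0.768, a0=3.792; τ=−ln(0.6598)/3.792=0.110 → t=0.436; u2·a0=0.5596·3.792=2.122; a1=1.296 < 2.122 ≤ a1+a2=2.764 → R2 fires; Y=1 E=9 A=3 C=8
Draw 6: a1=1.296, a2=1.101, a3=0.195, a4=0.864, a0=3.456; τ=−ln(0.3867)/3.456=0.275 → t=0.711; u2·a0=0.9099·3.456=3.145; a1+…+a3=2.592 < 3.145 ≤ a1+…+a4=3.456 → R4 fires; Y=1 E=8 A=4 C=9
Draw 7: a1=1.458, a2=1.468, a3=0.260, a4=0.768, a0=3.954; τ=−ln(0.2570)/3.954=0.344 → t=1.055; u2·a0=0.4451·3.954=1.760; a1=1.458 < 1.760 ≤ a1+a2=2.926 → R2 fires; Y=1 E=9 A=3 C=9
Draw 8: a1=1.458, a2=1.101, a3=0.195, a4=0.864, a0=3.618; τ=−ln(0.4807)/3.618=0.202 → t=1.257; u2·a0=0.7749·3.618=2.804; a1+…+a3=2.754 < 2.804 ≤ a1+…+a4=3.618 → R4 fires; Y=1 E=8 A=4 C=10
Draw 9: a1=1.620, a2=1.468, a3=0.260, a4=0.768, a0=4.116; τ=−ln(0.0769)/4.116=0.623 → t=1.880; u2·a0=0.8529·4.116=3.511; a1+…+a3=3.348 < 3.511 ≤ a1+…+a4=4.116 → R4 fires; Y=1 E=7 A=5 C=11
Draw 10: a1=1.782, a2=1.835, a3=0.325, a4=0.672, a0=4.614; τ=−ln(0.5206)/4.614=0.141 → t=2.022; u2·a0=0.0534·4.614=0.246 ≤ a1=1.782 → R1 fires; Y=0 E=8 A=5 C=12
Draw 11: a1=0.000, a2=1.835, a3=0.325, a4=0.768, a0=2.928; τ=−ln(0.6339)/2.928=0.156 → t=2.177 > T=2.13: stop.
A first becomes ≤ 4 when it reaches 4 at the event at t=0.326.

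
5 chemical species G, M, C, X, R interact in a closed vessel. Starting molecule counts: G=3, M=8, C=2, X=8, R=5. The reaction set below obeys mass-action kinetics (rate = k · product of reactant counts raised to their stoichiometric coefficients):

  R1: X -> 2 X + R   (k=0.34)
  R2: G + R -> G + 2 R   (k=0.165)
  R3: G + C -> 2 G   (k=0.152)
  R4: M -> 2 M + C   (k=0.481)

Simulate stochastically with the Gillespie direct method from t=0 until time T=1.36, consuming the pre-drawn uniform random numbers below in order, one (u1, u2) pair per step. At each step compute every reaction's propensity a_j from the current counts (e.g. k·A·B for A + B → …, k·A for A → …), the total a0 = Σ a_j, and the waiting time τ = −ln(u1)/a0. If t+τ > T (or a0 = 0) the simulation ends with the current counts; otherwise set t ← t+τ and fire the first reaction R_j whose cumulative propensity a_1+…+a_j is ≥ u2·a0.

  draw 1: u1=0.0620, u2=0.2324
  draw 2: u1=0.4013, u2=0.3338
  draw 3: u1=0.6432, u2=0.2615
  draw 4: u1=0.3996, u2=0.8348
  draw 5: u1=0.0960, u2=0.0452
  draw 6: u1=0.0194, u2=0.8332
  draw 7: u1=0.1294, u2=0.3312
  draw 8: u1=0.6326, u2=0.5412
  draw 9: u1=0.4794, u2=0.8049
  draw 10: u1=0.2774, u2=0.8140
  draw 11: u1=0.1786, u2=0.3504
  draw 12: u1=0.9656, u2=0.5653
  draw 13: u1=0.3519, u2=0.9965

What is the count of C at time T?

C at T = 5

t=0.000: G=3 M=8 C=2 X=8 R=5
Draw 1: a1=2.720, a2=2.475, a3=0.912, a4=3.848, a0=9.955; τ=−ln(0.0620)/9.955=0.279 → t=0.279; u2·a0=0.2324·9.955=2.314 ≤ a1=2.720 → R1 fires; G=3 M=8 C=2 X=9 R=6
Draw 2: a1=3.060, a2=2.970, a3=0.912, a4=3.848, a0=10.790; τ=−ln(0.4013)/10.790=0.085 → t=0.364; u2·a0=0.3338·10.790=3.602; a1=3.060 < 3.602 ≤ a1+a2=6.030 → R2 fires; G=3 M=8 C=2 X=9 R=7
Draw 3: a1=3.060, a2=3.465, a3=0.912, a4=3.848, a0=11.285; τ=−ln(0.6432)/11.285=0.039 → t=0.403; u2·a0=0.2615·11.285=2.951 ≤ a1=3.060 → R1 fires; G=3 M=8 C=2 X=10 R=8
Draw 4: a1=3.400, a2=3.960, a3=0.912, a4=3.848, a0=12.120; τ=−ln(0.3996)/12.120=0.076 → t=0.479; u2·a0=0.8348·12.120=10.118; a1+…+a3=8.272 < 10.118 ≤ a1+…+a4=12.120 → R4 fires; G=3 M=9 C=3 X=10 R=8
Draw 5: a1=3.400, a2=3.960, a3=1.368, a4=4.329, a0=13.057; τ=−ln(0.0960)/13.057=0.179 → t=0.658; u2·a0=0.0452·13.057=0.590 ≤ a1=3.400 → R1 fires; G=3 M=9 C=3 X=11 R=9
Draw 6: a1=3.740, a2=4.455, a3=1.368, a4=4.329, a0=13.892; τ=−ln(0.0194)/13.892=0.284 → t=0.942; u2·a0=0.8332·13.892=11.575; a1+…+a3=9.563 < 11.575 ≤ a1+…+a4=13.892 → R4 fires; G=3 M=10 C=4 X=11 R=9
Draw 7: a1=3.740, a2=4.455, a3=1.824, a4=4.810, a0=14.829; τ=−ln(0.1294)/14.829=0.138 → t=1.080; u2·a0=0.3312·14.829=4.911; a1=3.740 < 4.911 ≤ a1+a2=8.195 → R2 fires; G=3 M=10 C=4 X=11 R=10
Draw 8: a1=3.740, a2=4.950, a3=1.824, a4=4.810, a0=15.324; τ=−ln(0.6326)/15.324=0.030 → t=1.110; u2·a0=0.5412·15.324=8.293; a1=3.740 < 8.293 ≤ a1+a2=8.690 → R2 fires; G=3 M=10 C=4 X=11 R=11
Draw 9: a1=3.740, a2=5.445, a3=1.824, a4=4.810, a0=15.819; τ=−ln(0.4794)/15.819=0.046 → t=1.156; u2·a0=0.8049·15.819=12.733; a1+…+a3=11.009 < 12.733 ≤ a1+…+a4=15.819 → R4 fires; G=3 M=11 C=5 X=11 R=11
Draw 10: a1=3.740, a2=5.445, a3=2.280, a4=5.291, a0=16.756; τ=−ln(0.2774)/16.756=0.077 → t=1.233; u2·a0=0.8140·16.756=13.639; a1+…+a3=11.465 < 13.639 ≤ a1+…+a4=16.756 → R4 fires; G=3 M=12 C=6 X=11 R=11
Draw 11: a1=3.740, a2=5.445, a3=2.736, a4=5.772, a0=17.693; τ=−ln(0.1786)/17.693=0.097 → t=1.330; u2·a0=0.3504·17.693=6.200; a1=3.740 < 6.200 ≤ a1+a2=9.185 → R2 fires; G=3 M=12 C=6 X=11 R=12
Draw 12: a1=3.740, a2=5.940, a3=2.736, a4=5.772, a0=18.188; τ=−ln(0.9656)/18.188=0.002 → t=1.332; u2·a0=0.5653·18.188=10.282; a1+a2=9.680 < 10.282 ≤ a1+…+a3=12.416 → R3 fires; G=4 M=12 C=5 X=11 R=12
Draw 13: a1=3.740, a2=7.920, a3=3.040, a4=5.772, a0=20.472; τ=−ln(0.3519)/20.472=0.051 → t=1.383 > T=1.36: stop.
Read off C at T=1.36: 5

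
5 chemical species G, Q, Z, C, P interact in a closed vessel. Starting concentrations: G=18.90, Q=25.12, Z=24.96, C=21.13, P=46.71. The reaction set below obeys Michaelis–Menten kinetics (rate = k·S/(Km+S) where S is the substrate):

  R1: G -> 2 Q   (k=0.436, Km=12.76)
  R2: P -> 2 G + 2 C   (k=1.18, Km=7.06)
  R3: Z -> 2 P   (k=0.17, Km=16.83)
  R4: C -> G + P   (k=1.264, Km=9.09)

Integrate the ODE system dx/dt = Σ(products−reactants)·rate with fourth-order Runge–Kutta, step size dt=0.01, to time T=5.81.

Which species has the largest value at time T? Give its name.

Dominant species at T: P

RK4 with dt=0.01: 581 steps to T=5.81. Trajectory (selected grid times):
t=0.00: G=18.90 Q=25.12 Z=24.96 C=21.13 P=46.71
t=0.65: G=20.64 Q=25.46 Z=24.89 C=21.89 P=46.75
t=1.29: G=22.35 Q=25.81 Z=24.83 C=22.62 P=46.80
t=1.94: G=24.09 Q=26.18 Z=24.76 C=23.37 P=46.86
t=2.58: G=25.80 Q=26.55 Z=24.70 C=24.10 P=46.91
t=3.23: G=27.54 Q=26.93 Z=24.63 C=24.83 P=46.98
t=3.87: G=29.26 Q=27.32 Z=24.57 C=25.55 P=47.04
t=4.52: G=31.00 Q=27.72 Z=24.50 C=26.27 P=47.12
t=5.16: G=32.72 Q=28.11 Z=24.44 C=26.98 P=47.19
t=5.81: G=34.46 Q=28.53 Z=24.37 C=27.70 P=47.27
At T=5.81: G=34.46 Q=28.53 Z=24.37 C=27.70 P=47.27; the largest is P.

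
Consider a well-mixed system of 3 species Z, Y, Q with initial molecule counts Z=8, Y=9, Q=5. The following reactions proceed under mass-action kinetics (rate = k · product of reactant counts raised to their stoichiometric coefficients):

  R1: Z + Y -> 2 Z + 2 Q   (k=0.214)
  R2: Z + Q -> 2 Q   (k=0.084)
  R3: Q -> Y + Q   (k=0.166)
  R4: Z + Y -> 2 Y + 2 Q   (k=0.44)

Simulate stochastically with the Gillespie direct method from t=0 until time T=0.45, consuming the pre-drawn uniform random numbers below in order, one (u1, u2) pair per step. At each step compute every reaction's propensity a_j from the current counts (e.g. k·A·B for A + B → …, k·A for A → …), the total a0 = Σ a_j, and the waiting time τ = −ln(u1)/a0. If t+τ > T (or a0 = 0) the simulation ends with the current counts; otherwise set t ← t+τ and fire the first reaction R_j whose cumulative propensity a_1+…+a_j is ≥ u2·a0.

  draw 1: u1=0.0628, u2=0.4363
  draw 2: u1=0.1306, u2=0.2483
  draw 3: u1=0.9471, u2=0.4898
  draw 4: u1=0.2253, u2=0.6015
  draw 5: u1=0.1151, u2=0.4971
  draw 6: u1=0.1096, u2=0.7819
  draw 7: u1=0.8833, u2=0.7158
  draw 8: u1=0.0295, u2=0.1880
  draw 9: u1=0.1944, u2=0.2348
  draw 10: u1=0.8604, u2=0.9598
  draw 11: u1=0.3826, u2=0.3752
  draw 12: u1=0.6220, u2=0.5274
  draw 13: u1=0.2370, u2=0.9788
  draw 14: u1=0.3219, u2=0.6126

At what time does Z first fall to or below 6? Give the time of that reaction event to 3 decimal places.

t=0.000: Z=8 Y=9 Q=5
Draw 1: a1=15.408, a2=3.360, a3=0.830, a4=31.680, a0=51.278; τ=−ln(0.0628)/51.278=0.054 → t=0.054; u2·a0=0.4363·51.278=22.373; a1+…+a3=19.598 < 22.373 ≤ a1+…+a4=51.278 → R4 fires; Z=7 Y=10 Q=7
Draw 2: a1=14.980, a2=4.116, a3=1.162, a4=30.800, a0=51.058; τ=−ln(0.1306)/51.058=0.040 → t=0.094; u2·a0=0.2483·51.058=12.678 ≤ a1=14.980 → R1 fires; Z=8 Y=9 Q=9
Draw 3: a1=15.408, a2=6.048, a3=1.494, a4=31.680, a0=54.630; τ=−ln(0.9471)/54.630=0.001 → t=0.095; u2·a0=0.4898·54.630=26.758; a1+…+a3=22.950 < 26.758 ≤ a1+…+a4=54.630 → R4 fires; Z=7 Y=10 Q=11
Draw 4: a1=14.980, a2=6.468, a3=1.826, a4=30.800, a0=54.074; τ=−ln(0.2253)/54.074=0.028 → t=0.122; u2·a0=0.6015·54.074=32.526; a1+…+a3=23.274 < 32.526 ≤ a1+…+a4=54.074 → R4 fires; Z=6 Y=11 Q=13
Draw 5: a1=14.124, a2=6.552, a3=2.158, a4=29.040, a0=51.874; τ=−ln(0.1151)/51.874=0.042 → t=0.164; u2·a0=0.4971·51.874=25.787; a1+…+a3=22.834 < 25.787 ≤ a1+…+a4=51.874 → R4 fires; Z=5 Y=12 Q=15
Draw 6: a1=12.840, a2=6.300, a3=2.490, a4=26.400, a0=48.030; τ=−ln(0.1096)/48.030=0.046 → t=0.210; u2·a0=0.7819·48.030=37.555; a1+…+a3=21.630 < 37.555 ≤ a1+…+a4=48.030 → R4 fires; Z=4 Y=13 Q=17
Draw 7: a1=11.128, a2=5.712, a3=2.822, a4=22.880, a0=42.542; τ=−ln(0.8833)/42.542=0.003 → t=0.213; u2·a0=0.7158·42.542=30.452; a1+…+a3=19.662 < 30.452 ≤ a1+…+a4=42.542 → R4 fires; Z=3 Y=14 Q=19
Draw 8: a1=8.988, a2=4.788, a3=3.154, a4=18.480, a0=35.410; τ=−ln(0.0295)/35.410=0.100 → t=0.313; u2·a0=0.1880·35.410=6.657 ≤ a1=8.988 → R1 fires; Z=4 Y=13 Q=21
Draw 9: a1=11.128, a2=7.056, a3=3.486, a4=22.880, a0=44.550; τ=−ln(0.1944)/44.550=0.037 → t=0.349; u2·a0=0.2348·44.550=10.460 ≤ a1=11.128 → R1 fires; Z=5 Y=12 Q=23
Draw 10: a1=12.840, a2=9.660, a3=3.818, a4=26.400, a0=52.718; τ=−ln(0.8604)/52.718=0.003 → t=0.352; u2·a0=0.9598·52.718=50.599; a1+…+a3=26.318 < 50.599 ≤ a1+…+a4=52.718 → R4 fires; Z=4 Y=13 Q=25
Draw 11: a1=11.128, a2=8.400, a3=4.150, a4=22.880, a0=46.558; τ=−ln(0.3826)/46.558=0.021 → t=0.373; u2·a0=0.3752·46.558=17.469; a1=11.128 < 17.469 ≤ a1+a2=19.528 → R2 fires; Z=3 Y=13 Q=26
Draw 12: a1=8.346, a2=6.552, a3=4.316, a4=17.160, a0=36.374; τ=−ln(0.6220)/36.374=0.013 → t=0.386; u2·a0=0.5274·36.374=19.184; a1+a2=14.898 < 19.184 ≤ a1+…+a3=19.214 → R3 fires; Z=3 Y=14 Q=26
Draw 13: a1=8.988, a2=6.552, a3=4.316, a4=18.480, a0=38.336; τ=−ln(0.2370)/38.336=0.038 → t=0.423; u2·a0=0.9788·38.336=37.523; a1+…+a3=19.856 < 37.523 ≤ a1+…+a4=38.336 → R4 fires; Z=2 Y=15 Q=28
Draw 14: a1=6.420, a2=4.704, a3=4.648, a4=13.200, a0=28.972; τ=−ln(0.3219)/28.972=0.039 → t=0.463 > T=0.45: stop.
Z first becomes ≤ 6 when it reaches 6 at the event at t=0.122.

Threshold first reached at t = 0.122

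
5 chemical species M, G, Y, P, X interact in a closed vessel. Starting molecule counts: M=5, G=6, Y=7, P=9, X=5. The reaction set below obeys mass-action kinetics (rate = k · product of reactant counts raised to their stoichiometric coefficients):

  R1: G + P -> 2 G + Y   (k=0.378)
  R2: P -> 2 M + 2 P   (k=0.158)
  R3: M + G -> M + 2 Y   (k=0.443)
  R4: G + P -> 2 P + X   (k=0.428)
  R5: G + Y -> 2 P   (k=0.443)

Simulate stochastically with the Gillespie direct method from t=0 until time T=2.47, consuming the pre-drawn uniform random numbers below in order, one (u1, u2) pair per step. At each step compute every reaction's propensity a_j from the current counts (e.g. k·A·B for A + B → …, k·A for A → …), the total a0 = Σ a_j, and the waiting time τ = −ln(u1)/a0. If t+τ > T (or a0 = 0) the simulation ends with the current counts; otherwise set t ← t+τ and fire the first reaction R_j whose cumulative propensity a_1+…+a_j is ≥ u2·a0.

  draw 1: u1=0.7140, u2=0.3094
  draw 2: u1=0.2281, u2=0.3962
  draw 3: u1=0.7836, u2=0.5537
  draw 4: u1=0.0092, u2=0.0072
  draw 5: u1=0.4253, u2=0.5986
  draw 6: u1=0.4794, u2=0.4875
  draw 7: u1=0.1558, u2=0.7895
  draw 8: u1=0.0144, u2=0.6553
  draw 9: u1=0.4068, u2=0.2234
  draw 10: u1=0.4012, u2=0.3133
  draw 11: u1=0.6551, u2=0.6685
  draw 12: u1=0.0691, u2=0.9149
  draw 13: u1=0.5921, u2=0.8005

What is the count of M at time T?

M at T = 13

t=0.000: M=5 G=6 Y=7 P=9 X=5
Draw 1: a1=20.412, a2=1.422, a3=13.290, a4=23.112, a5=18.606, a0=76.842; τ=−ln(0.7140)/76.842=0.004 → t=0.004; u2·a0=0.3094·76.842=23.775; a1+a2=21.834 < 23.775 ≤ a1+…+a3=35.124 → R3 fires; M=5 G=5 Y=9 P=9 X=5
Draw 2: a1=17.010, a2=1.422, a3=11.075, a4=19.260, a5=19.935, a0=68.702; τ=−ln(0.2281)/68.702=0.022 → t=0.026; u2·a0=0.3962·68.702=27.220; a1+a2=18.432 < 27.220 ≤ a1+…+a3=29.507 → R3 fires; M=5 G=4 Y=11 P=9 X=5
Draw 3: a1=13.608, a2=1.422, a3=8.860, a4=15.408, a5=19.492, a0=58.790; τ=−ln(0.7836)/58.790=0.004 → t=0.030; u2·a0=0.5537·58.790=32.552; a1+…+a3=23.890 < 32.552 ≤ a1+…+a4=39.298 → R4 fires; M=5 G=3 Y=11 P=10 X=6
Draw 4: a1=11.340, a2=1.580, a3=6.645, a4=12.840, a5=14.619, a0=47.024; τ=−ln(0.0092)/47.024=0.100 → t=0.130; u2·a0=0.0072·47.024=0.339 ≤ a1=11.340 → R1 fires; M=5 G=4 Y=12 P=9 X=6
Draw 5: a1=13.608, a2=1.422, a3=8.860, a4=15.408, a5=21.264, a0=60.562; τ=−ln(0.4253)/60.562=0.014 → t=0.144; u2·a0=0.5986·60.562=36.252; a1+…+a3=23.890 < 36.252 ≤ a1+…+a4=39.298 → R4 fires; M=5 G=3 Y=12 P=10 X=7
Draw 6: a1=11.340, a2=1.580, a3=6.645, a4=12.840, a5=15.948, a0=48.353; τ=−ln(0.4794)/48.353=0.015 → t=0.159; u2·a0=0.4875·48.353=23.572; a1+…+a3=19.565 < 23.572 ≤ a1+…+a4=32.405 → R4 fires; M=5 G=2 Y=12 P=11 X=8
Draw 7: a1=8.316, a2=1.738, a3=4.430, a4=9.416, a5=10.632, a0=34.532; τ=−ln(0.1558)/34.532=0.054 → t=0.213; u2·a0=0.7895·34.532=27.263; a1+…+a4=23.900 < 27.263 ≤ a1+…+a5=34.532 → R5 fires; M=5 G=1 Y=11 P=13 X=8
Draw 8: a1=4.914, a2=2.054, a3=2.215, a4=5.564, a5=4.873, a0=19.620; τ=−ln(0.0144)/19.620=0.216 → t=0.429; u2·a0=0.6553·19.620=12.857; a1+…+a3=9.183 < 12.857 ≤ a1+…+a4=14.747 → R4 fires; M=5 G=0 Y=11 P=14 X=9
Draw 9: a1=0.000, a2=2.212, a3=0.000, a4=0.000, a5=0.000, a0=2.212; τ=−ln(0.4068)/2.212=0.407 → t=0.836; u2·a0=0.2234·2.212=0.494; a1=0.000 < 0.494 ≤ a1+a2=2.212 → R2 fires; M=7 G=0 Y=11 P=15 X=9
Draw 10: a1=0.000, a2=2.370, a3=0.000, a4=0.000, a5=0.000, a0=2.370; τ=−ln(0.4012)/2.370=0.385 → t=1.221; u2·a0=0.3133·2.370=0.743; a1=0.000 < 0.743 ≤ a1+a2=2.370 → R2 fires; M=9 G=0 Y=11 P=16 X=9
Draw 11: a1=0.000, a2=2.528, a3=0.000, a4=0.000, a5=0.000, a0=2.528; τ=−ln(0.6551)/2.528=0.167 → t=1.388; u2·a0=0.6685·2.528=1.690; a1=0.000 < 1.690 ≤ a1+a2=2.528 → R2 fires; M=11 G=0 Y=11 P=17 X=9
Draw 12: a1=0.000, a2=2.686, a3=0.000, a4=0.000, a5=0.000, a0=2.686; τ=−ln(0.0691)/2.686=0.995 → t=2.383; u2·a0=0.9149·2.686=2.457; a1=0.000 < 2.457 ≤ a1+a2=2.686 → R2 fires; M=13 G=0 Y=11 P=18 X=9
Draw 13: a1=0.000, a2=2.844, a3=0.000, a4=0.000, a5=0.000, a0=2.844; τ=−ln(0.5921)/2.844=0.184 → t=2.567 > T=2.47: stop.
Read off M at T=2.47: 13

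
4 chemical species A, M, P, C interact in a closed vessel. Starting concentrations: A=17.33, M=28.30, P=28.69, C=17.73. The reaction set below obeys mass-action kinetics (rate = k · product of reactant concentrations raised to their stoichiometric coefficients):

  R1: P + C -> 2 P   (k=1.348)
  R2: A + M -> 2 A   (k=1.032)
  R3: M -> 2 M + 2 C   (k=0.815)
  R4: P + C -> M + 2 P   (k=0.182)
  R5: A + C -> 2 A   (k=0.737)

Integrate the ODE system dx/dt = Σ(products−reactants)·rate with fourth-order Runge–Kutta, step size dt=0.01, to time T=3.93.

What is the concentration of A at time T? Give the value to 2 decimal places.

RK4 with dt=0.01: 393 steps to T=3.93. Trajectory (selected grid times):
t=0.00: A=17.33 M=28.30 P=28.69 C=17.73
t=0.44: A=53.20 M=0.00 P=42.72 C=0.00
t=0.87: A=53.20 M=0.00 P=42.72 C=0.00
t=1.31: A=53.20 M=0.00 P=42.72 C=0.00
t=1.75: A=53.20 M=0.00 P=42.72 C=0.00
t=2.18: A=53.20 M=0.00 P=42.72 C=0.00
t=2.62: A=53.20 M=0.00 P=42.72 C=0.00
t=3.06: A=53.20 M=0.00 P=42.72 C=0.00
t=3.49: A=53.20 M=0.00 P=42.72 C=0.00
t=3.93: A=53.20 M=0.00 P=42.72 C=0.00
Read off A at T=3.93: 53.20

A at T = 53.20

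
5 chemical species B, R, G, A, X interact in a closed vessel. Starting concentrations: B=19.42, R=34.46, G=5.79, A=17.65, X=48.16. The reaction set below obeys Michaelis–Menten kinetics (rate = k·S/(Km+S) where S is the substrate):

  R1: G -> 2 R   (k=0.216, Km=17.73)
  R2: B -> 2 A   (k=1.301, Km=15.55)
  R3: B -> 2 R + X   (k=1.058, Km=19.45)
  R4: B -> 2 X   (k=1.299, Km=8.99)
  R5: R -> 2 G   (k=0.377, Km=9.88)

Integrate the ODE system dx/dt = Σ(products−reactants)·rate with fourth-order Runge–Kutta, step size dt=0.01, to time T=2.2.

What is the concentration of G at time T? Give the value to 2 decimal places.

RK4 with dt=0.01: 220 steps to T=2.2. Trajectory (selected grid times):
t=0.00: B=19.42 R=34.46 G=5.79 A=17.65 X=48.16
t=0.24: B=18.91 R=34.67 G=5.92 A=17.99 X=48.71
t=0.49: B=18.38 R=34.88 G=6.05 A=18.35 X=49.28
t=0.73: B=17.88 R=35.08 G=6.18 A=18.69 X=49.82
t=0.98: B=17.37 R=35.29 G=6.31 A=19.03 X=50.37
t=1.22: B=16.88 R=35.48 G=6.44 A=19.36 X=50.90
t=1.47: B=16.38 R=35.68 G=6.57 A=19.69 X=51.44
t=1.71: B=15.91 R=35.87 G=6.70 A=20.01 X=51.96
t=1.96: B=15.42 R=36.06 G=6.83 A=20.34 X=52.49
t=2.20: B=14.96 R=36.24 G=6.96 A=20.65 X=52.99
Read off G at T=2.2: 6.96

G at T = 6.96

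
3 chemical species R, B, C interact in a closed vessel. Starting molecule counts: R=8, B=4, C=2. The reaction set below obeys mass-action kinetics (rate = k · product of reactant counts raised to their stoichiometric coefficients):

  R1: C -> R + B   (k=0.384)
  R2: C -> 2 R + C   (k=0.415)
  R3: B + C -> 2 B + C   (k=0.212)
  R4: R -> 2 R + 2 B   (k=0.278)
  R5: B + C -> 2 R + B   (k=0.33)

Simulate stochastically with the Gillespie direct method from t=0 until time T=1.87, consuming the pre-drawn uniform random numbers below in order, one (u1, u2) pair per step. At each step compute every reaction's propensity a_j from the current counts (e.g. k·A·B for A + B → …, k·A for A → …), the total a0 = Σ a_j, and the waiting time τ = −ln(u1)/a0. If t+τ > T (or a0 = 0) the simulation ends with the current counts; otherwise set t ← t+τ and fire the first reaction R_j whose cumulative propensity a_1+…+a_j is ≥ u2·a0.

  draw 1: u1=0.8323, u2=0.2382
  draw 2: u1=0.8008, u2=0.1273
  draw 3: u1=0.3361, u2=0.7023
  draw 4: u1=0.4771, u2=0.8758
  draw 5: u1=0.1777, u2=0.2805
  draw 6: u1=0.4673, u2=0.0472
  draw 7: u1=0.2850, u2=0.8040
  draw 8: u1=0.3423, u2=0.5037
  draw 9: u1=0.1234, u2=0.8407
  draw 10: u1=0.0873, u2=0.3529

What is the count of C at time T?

C at T = 0

t=0.000: R=8 B=4 C=2
Draw 1: a1=0.768, a2=0.830, a3=1.696, a4=2.224, a5=2.640, a0=8.158; τ=−ln(0.8323)/8.158=0.023 → t=0.023; u2·a0=0.2382·8.158=1.943; a1+a2=1.598 < 1.943 ≤ a1+…+a3=3.294 → R3 fires; R=8 B=5 C=2
Draw 2: a1=0.768, a2=0.830, a3=2.120, a4=2.224, a5=3.300, a0=9.242; τ=−ln(0.8008)/9.242=0.024 → t=0.047; u2·a0=0.1273·9.242=1.177; a1=0.768 < 1.177 ≤ a1+a2=1.598 → R2 fires; R=10 B=5 C=2
Draw 3: a1=0.768, a2=0.830, a3=2.120, a4=2.780, a5=3.300, a0=9.798; τ=−ln(0.3361)/9.798=0.111 → t=0.158; u2·a0=0.7023·9.798=6.881; a1+…+a4=6.498 < 6.881 ≤ a1+…+a5=9.798 → R5 fires; R=12 B=5 C=1
Draw 4: a1=0.384, a2=0.415, a3=1.060, a4=3.336, a5=1.650, a0=6.845; τ=−ln(0.4771)/6.845=0.108 → t=0.266; u2·a0=0.8758·6.845=5.995; a1+…+a4=5.195 < 5.995 ≤ a1+…+a5=6.845 → R5 fires; R=14 B=5 C=0
Draw 5: a1=0.000, a2=0.000, a3=0.000, a4=3.892, a5=0.000, a0=3.892; τ=−ln(0.1777)/3.892=0.444 → t=0.710; u2·a0=0.2805·3.892=1.092; a1+…+a3=0.000 < 1.092 ≤ a1+…+a4=3.892 → R4 fires; R=15 B=7 C=0
Draw 6: a1=0.000, a2=0.000, a3=0.000, a4=4.170, a5=0.000, a0=4.170; τ=−ln(0.4673)/4.170=0.182 → t=0.892; u2·a0=0.0472·4.170=0.197; a1+…+a3=0.000 < 0.197 ≤ a1+…+a4=4.170 → R4 fires; R=16 B=9 C=0
Draw 7: a1=0.000, a2=0.000, a3=0.000, a4=4.448, a5=0.000, a0=4.448; τ=−ln(0.2850)/4.448=0.282 → t=1.174; u2·a0=0.8040·4.448=3.576; a1+…+a3=0.000 < 3.576 ≤ a1+…+a4=4.448 → R4 fires; R=17 B=11 C=0
Draw 8: a1=0.000, a2=0.000, a3=0.000, a4=4.726, a5=0.000, a0=4.726; τ=−ln(0.3423)/4.726=0.227 → t=1.401; u2·a0=0.5037·4.726=2.380; a1+…+a3=0.000 < 2.380 ≤ a1+…+a4=4.726 → R4 fires; R=18 B=13 C=0
Draw 9: a1=0.000, a2=0.000, a3=0.000, a4=5.004, a5=0.000, a0=5.004; τ=−ln(0.1234)/5.004=0.418 → t=1.819; u2·a0=0.8407·5.004=4.207; a1+…+a3=0.000 < 4.207 ≤ a1+…+a4=5.004 → R4 fires; R=19 B=15 C=0
Draw 10: a1=0.000, a2=0.000, a3=0.000, a4=5.282, a5=0.000, a0=5.282; τ=−ln(0.0873)/5.282=0.462 → t=2.281 > T=1.87: stop.
Read off C at T=1.87: 0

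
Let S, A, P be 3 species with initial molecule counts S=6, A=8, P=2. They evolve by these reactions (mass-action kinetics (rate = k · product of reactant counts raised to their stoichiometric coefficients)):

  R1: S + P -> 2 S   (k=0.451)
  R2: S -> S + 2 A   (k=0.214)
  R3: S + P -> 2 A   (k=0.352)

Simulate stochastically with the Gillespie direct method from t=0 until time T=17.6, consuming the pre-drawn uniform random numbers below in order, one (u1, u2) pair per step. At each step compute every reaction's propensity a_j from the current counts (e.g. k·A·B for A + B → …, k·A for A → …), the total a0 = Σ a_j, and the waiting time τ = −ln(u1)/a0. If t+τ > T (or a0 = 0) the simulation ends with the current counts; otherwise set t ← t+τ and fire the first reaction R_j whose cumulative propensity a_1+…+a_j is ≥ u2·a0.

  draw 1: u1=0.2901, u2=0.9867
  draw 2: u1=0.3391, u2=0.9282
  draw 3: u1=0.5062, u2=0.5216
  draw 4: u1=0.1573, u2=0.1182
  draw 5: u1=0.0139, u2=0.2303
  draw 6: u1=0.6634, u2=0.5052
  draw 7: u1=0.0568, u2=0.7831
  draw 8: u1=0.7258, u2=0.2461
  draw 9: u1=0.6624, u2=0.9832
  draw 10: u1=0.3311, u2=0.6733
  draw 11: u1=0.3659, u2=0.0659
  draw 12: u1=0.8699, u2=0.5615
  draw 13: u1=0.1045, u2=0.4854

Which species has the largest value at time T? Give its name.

Dominant species at T: A

t=0.000: S=6 A=8 P=2
Draw 1: a1=5.412, a2=1.284, a3=4.224, a0=10.920; τ=−ln(0.2901)/10.920=0.113 → t=0.113; u2·a0=0.9867·10.920=10.775; a1+a2=6.696 < 10.775 ≤ a1+…+a3=10.920 → R3 fires; S=5 A=10 P=1
Draw 2: a1=2.255, a2=1.070, a3=1.760, a0=5.085; τ=−ln(0.3391)/5.085=0.213 → t=0.326; u2·a0=0.9282·5.085=4.720; a1+a2=3.325 < 4.720 ≤ a1+…+a3=5.085 → R3 fires; S=4 A=12 P=0
Draw 3: a1=0.000, a2=0.856, a3=0.000, a0=0.856; τ=−ln(0.5062)/0.856=0.795 → t=1.121; u2·a0=0.5216·0.856=0.446; a1=0.000 < 0.446 ≤ a1+a2=0.856 → R2 fires; S=4 A=14 P=0
Draw 4: a1=0.000, a2=0.856, a3=0.000, a0=0.856; τ=−ln(0.1573)/0.856=2.161 → t=3.282; u2·a0=0.1182·0.856=0.101; a1=0.000 < 0.101 ≤ a1+a2=0.856 → R2 fires; S=4 A=16 P=0
Draw 5: a1=0.000, a2=0.856, a3=0.000, a0=0.856; τ=−ln(0.0139)/0.856=4.995 → t=8.277; u2·a0=0.2303·0.856=0.197; a1=0.000 < 0.197 ≤ a1+a2=0.856 → R2 fires; S=4 A=18 P=0
Draw 6: a1=0.000, a2=0.856, a3=0.000, a0=0.856; τ=−ln(0.6634)/0.856=0.479 → t=8.757; u2·a0=0.5052·0.856=0.432; a1=0.000 < 0.432 ≤ a1+a2=0.856 → R2 fires; S=4 A=20 P=0
Draw 7: a1=0.000, a2=0.856, a3=0.000, a0=0.856; τ=−ln(0.0568)/0.856=3.351 → t=12.107; u2·a0=0.7831·0.856=0.670; a1=0.000 < 0.670 ≤ a1+a2=0.856 → R2 fires; S=4 A=22 P=0
Draw 8: a1=0.000, a2=0.856, a3=0.000, a0=0.856; τ=−ln(0.7258)/0.856=0.374 → t=12.482; u2·a0=0.2461·0.856=0.211; a1=0.000 < 0.211 ≤ a1+a2=0.856 → R2 fires; S=4 A=24 P=0
Draw 9: a1=0.000, a2=0.856, a3=0.000, a0=0.856; τ=−ln(0.6624)/0.856=0.481 → t=12.963; u2·a0=0.9832·0.856=0.842; a1=0.000 < 0.842 ≤ a1+a2=0.856 → R2 fires; S=4 A=26 P=0
Draw 10: a1=0.000, a2=0.856, a3=0.000, a0=0.856; τ=−ln(0.3311)/0.856=1.291 → t=14.254; u2·a0=0.6733·0.856=0.576; a1=0.000 < 0.576 ≤ a1+a2=0.856 → R2 fires; S=4 A=28 P=0
Draw 11: a1=0.000, a2=0.856, a3=0.000, a0=0.856; τ=−ln(0.3659)/0.856=1.175 → t=15.429; u2·a0=0.0659·0.856=0.056; a1=0.000 < 0.056 ≤ a1+a2=0.856 → R2 fires; S=4 A=30 P=0
Draw 12: a1=0.000, a2=0.856, a3=0.000, a0=0.856; τ=−ln(0.8699)/0.856=0.163 → t=15.592; u2·a0=0.5615·0.856=0.481; a1=0.000 < 0.481 ≤ a1+a2=0.856 → R2 fires; S=4 A=32 P=0
Draw 13: a1=0.000, a2=0.856, a3=0.000, a0=0.856; τ=−ln(0.1045)/0.856=2.639 → t=18.230 > T=17.6: stop.
At T=17.6: S=4 A=32 P=0; the largest is A.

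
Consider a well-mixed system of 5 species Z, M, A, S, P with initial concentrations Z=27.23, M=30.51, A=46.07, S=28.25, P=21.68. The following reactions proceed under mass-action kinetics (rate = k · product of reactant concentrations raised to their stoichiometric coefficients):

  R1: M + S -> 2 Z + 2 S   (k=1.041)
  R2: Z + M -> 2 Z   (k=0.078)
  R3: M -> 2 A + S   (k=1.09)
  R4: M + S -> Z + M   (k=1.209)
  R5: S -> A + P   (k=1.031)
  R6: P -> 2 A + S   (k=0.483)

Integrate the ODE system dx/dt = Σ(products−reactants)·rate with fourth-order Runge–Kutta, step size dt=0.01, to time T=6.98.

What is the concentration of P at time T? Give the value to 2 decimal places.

P at T = 31.96

RK4 with dt=0.01: 698 steps to T=6.98. Trajectory (selected grid times):
t=0.00: Z=27.23 M=30.51 A=46.07 S=28.25 P=21.68
t=0.78: Z=110.03 M=0.00 A=84.55 S=18.10 P=28.83
t=1.55: Z=110.03 M=0.00 A=120.31 S=15.95 P=30.99
t=2.33: Z=110.03 M=0.00 A=156.46 S=15.27 P=31.66
t=3.10: Z=110.03 M=0.00 A=192.13 S=15.07 P=31.87
t=3.88: Z=110.03 M=0.00 A=228.26 S=15.00 P=31.93
t=4.65: Z=110.03 M=0.00 A=263.92 S=14.98 P=31.95
t=5.43: Z=110.03 M=0.00 A=300.04 S=14.98 P=31.96
t=6.20: Z=110.03 M=0.00 A=335.71 S=14.97 P=31.96
t=6.98: Z=110.03 M=0.00 A=371.83 S=14.97 P=31.96
Read off P at T=6.98: 31.96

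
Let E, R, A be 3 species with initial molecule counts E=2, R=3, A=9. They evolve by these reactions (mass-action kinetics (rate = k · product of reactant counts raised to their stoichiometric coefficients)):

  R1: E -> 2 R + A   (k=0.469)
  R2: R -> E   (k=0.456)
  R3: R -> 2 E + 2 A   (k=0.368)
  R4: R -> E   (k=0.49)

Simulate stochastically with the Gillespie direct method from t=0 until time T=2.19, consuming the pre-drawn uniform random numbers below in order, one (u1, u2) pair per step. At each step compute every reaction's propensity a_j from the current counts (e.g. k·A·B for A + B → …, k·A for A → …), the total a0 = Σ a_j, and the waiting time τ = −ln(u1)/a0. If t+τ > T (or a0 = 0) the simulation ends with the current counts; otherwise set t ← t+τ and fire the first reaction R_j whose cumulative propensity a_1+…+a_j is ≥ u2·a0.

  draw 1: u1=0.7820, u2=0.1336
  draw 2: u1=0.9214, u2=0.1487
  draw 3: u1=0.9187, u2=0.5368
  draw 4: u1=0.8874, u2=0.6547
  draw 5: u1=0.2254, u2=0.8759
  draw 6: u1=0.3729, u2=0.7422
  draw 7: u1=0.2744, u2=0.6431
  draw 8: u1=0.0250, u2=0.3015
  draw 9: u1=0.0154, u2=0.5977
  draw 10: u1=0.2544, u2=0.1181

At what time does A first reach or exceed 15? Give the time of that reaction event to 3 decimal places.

t=0.000: E=2 R=3 A=9
Draw 1: a1=0.938, a2=1.368, a3=1.104, a4=1.470, a0=4.880; τ=−ln(0.7820)/4.880=0.050 → t=0.050; u2·a0=0.1336·4.880=0.652 ≤ a1=0.938 → R1 fires; E=1 R=5 A=10
Draw 2: a1=0.469, a2=2.280, a3=1.840, a4=2.450, a0=7.039; τ=−ln(0.9214)/7.039=0.012 → t=0.062; u2·a0=0.1487·7.039=1.047; a1=0.469 < 1.047 ≤ a1+a2=2.749 → R2 fires; E=2 R=4 A=10
Draw 3: a1=0.938, a2=1.824, a3=1.472, a4=1.960, a0=6.194; τ=−ln(0.9187)/6.194=0.014 → t=0.076; u2·a0=0.5368·6.194=3.325; a1+a2=2.762 < 3.325 ≤ a1+…+a3=4.234 → R3 fires; E=4 R=3 A=12
Draw 4: a1=1.876, a2=1.368, a3=1.104, a4=1.470, a0=5.818; τ=−ln(0.8874)/5.818=0.021 → t=0.096; u2·a0=0.6547·5.818=3.809; a1+a2=3.244 < 3.809 ≤ a1+…+a3=4.348 → R3 fires; E=6 R=2 A=14
Draw 5: a1=2.814, a2=0.912, a3=0.736, a4=0.980, a0=5.442; τ=−ln(0.2254)/5.442=0.274 → t=0.370; u2·a0=0.8759·5.442=4.767; a1+…+a3=4.462 < 4.767 ≤ a1+…+a4=5.442 → R4 fires; E=7 R=1 A=14
Draw 6: a1=3.283, a2=0.456, a3=0.368, a4=0.490, a0=4.597; τ=−ln(0.3729)/4.597=0.215 → t=0.585; u2·a0=0.7422·4.597=3.412; a1=3.283 < 3.412 ≤ a1+a2=3.739 → R2 fires; E=8 R=0 A=14
Draw 7: a1=3.752, a2=0.000, a3=0.000, a4=0.000, a0=3.752; τ=−ln(0.2744)/3.752=0.345 → t=0.929; u2·a0=0.6431·3.752=2.413 ≤ a1=3.752 → R1 fires; E=7 R=2 A=15
Draw 8: a1=3.283, a2=0.912, a3=0.736, a4=0.980, a0=5.911; τ=−ln(0.0250)/5.911=0.624 → t=1.553; u2·a0=0.3015·5.911=1.782 ≤ a1=3.283 → R1 fires; E=6 R=4 A=16
Draw 9: a1=2.814, a2=1.824, a3=1.472, a4=1.960, a0=8.070; τ=−ln(0.0154)/8.070=0.517 → t=2.070; u2·a0=0.5977·8.070=4.823; a1+a2=4.638 < 4.823 ≤ a1+…+a3=6.110 → R3 fires; E=8 R=3 A=18
Draw 10: a1=3.752, a2=1.368, a3=1.104, a4=1.470, a0=7.694; τ=−ln(0.2544)/7.694=0.178 → t=2.248 > T=2.19: stop.
A first becomes ≥ 15 when it reaches 15 at the event at t=0.929.

Threshold first reached at t = 0.929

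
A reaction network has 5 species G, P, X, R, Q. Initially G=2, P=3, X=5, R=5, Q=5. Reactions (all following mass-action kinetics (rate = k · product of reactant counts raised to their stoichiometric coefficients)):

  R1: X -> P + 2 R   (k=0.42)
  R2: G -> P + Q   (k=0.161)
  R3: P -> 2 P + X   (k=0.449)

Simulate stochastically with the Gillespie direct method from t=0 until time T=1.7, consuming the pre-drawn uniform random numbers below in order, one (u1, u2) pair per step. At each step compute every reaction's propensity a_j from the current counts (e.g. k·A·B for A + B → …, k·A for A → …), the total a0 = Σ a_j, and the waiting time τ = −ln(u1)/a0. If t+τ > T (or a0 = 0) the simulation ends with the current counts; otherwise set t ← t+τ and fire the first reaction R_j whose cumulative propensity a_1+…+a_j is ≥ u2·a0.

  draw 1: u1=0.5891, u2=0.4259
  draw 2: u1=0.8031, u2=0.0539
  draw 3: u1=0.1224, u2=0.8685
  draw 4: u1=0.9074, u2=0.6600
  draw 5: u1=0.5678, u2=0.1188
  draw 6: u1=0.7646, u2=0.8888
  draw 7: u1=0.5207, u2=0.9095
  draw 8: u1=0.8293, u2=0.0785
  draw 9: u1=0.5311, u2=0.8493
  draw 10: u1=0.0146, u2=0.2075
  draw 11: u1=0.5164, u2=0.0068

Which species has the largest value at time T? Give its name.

Dominant species at T: R

t=0.000: G=2 P=3 X=5 R=5 Q=5
Draw 1: a1=2.100, a2=0.322, a3=1.347, a0=3.769; τ=−ln(0.5891)/3.769=0.140 → t=0.140; u2·a0=0.4259·3.769=1.605 ≤ a1=2.100 → R1 fires; G=2 P=4 X=4 R=7 Q=5
Draw 2: a1=1.680, a2=0.322, a3=1.796, a0=3.798; τ=−ln(0.8031)/3.798=0.058 → t=0.198; u2·a0=0.0539·3.798=0.205 ≤ a1=1.680 → R1 fires; G=2 P=5 X=3 R=9 Q=5
Draw 3: a1=1.260, a2=0.322, a3=2.245, a0=3.827; τ=−ln(0.1224)/3.827=0.549 → t=0.747; u2·a0=0.8685·3.827=3.324; a1+a2=1.582 < 3.324 ≤ a1+…+a3=3.827 → R3 fires; G=2 P=6 X=4 R=9 Q=5
Draw 4: a1=1.680, a2=0.322, a3=2.694, a0=4.696; τ=−ln(0.9074)/4.696=0.021 → t=0.768; u2·a0=0.6600·4.696=3.099; a1+a2=2.002 < 3.099 ≤ a1+…+a3=4.696 → R3 fires; G=2 P=7 X=5 R=9 Q=5
Draw 5: a1=2.100, a2=0.322, a3=3.143, a0=5.565; τ=−ln(0.5678)/5.565=0.102 → t=0.869; u2·a0=0.1188·5.565=0.661 ≤ a1=2.100 → R1 fires; G=2 P=8 X=4 R=11 Q=5
Draw 6: a1=1.680, a2=0.322, a3=3.592, a0=5.594; τ=−ln(0.7646)/5.594=0.048 → t=0.917; u2·a0=0.8888·5.594=4.972; a1+a2=2.002 < 4.972 ≤ a1+…+a3=5.594 → R3 fires; G=2 P=9 X=5 R=11 Q=5
Draw 7: a1=2.100, a2=0.322, a3=4.041, a0=6.463; τ=−ln(0.5207)/6.463=0.101 → t=1.018; u2·a0=0.9095·6.463=5.878; a1+a2=2.422 < 5.878 ≤ a1+…+a3=6.463 → R3 fires; G=2 P=10 X=6 R=11 Q=5
Draw 8: a1=2.520, a2=0.322, a3=4.490, a0=7.332; τ=−ln(0.8293)/7.332=0.026 → t=1.044; u2·a0=0.0785·7.332=0.576 ≤ a1=2.520 → R1 fires; G=2 P=11 X=5 R=13 Q=5
Draw 9: a1=2.100, a2=0.322, a3=4.939, a0=7.361; τ=−ln(0.5311)/7.361=0.086 → t=1.130; u2·a0=0.8493·7.361=6.252; a1+a2=2.422 < 6.252 ≤ a1+…+a3=7.361 → R3 fires; G=2 P=12 X=6 R=13 Q=5
Draw 10: a1=2.520, a2=0.322, a3=5.388, a0=8.230; τ=−ln(0.0146)/8.230=0.514 → t=1.643; u2·a0=0.2075·8.230=1.708 ≤ a1=2.520 → R1 fires; G=2 P=13 X=5 R=15 Q=5
Draw 11: a1=2.100, a2=0.322, a3=5.837, a0=8.259; τ=−ln(0.5164)/8.259=0.080 → t=1.723 > T=1.7: stop.
At T=1.7: G=2 P=13 X=5 R=15 Q=5; the largest is R.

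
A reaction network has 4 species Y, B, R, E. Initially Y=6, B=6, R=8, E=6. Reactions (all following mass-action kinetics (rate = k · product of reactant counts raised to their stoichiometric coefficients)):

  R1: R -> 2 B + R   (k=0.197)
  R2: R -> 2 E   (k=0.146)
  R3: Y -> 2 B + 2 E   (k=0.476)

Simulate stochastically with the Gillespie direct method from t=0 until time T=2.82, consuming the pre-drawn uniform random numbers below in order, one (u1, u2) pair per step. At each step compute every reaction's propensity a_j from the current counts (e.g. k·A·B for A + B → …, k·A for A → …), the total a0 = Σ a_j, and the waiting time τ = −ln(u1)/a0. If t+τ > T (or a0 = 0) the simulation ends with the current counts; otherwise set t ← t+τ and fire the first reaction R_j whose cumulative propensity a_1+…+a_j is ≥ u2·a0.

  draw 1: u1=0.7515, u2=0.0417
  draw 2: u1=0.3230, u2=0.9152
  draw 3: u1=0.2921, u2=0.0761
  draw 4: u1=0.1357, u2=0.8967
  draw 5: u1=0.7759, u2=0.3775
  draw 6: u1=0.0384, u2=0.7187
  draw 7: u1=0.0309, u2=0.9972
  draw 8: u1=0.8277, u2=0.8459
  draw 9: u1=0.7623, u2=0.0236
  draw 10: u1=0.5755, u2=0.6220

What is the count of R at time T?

R at T = 7

t=0.000: Y=6 B=6 R=8 E=6
Draw 1: a1=1.576, a2=1.168, a3=2.856, a0=5.600; τ=−ln(0.7515)/5.600=0.051 → t=0.051; u2·a0=0.0417·5.600=0.234 ≤ a1=1.576 → R1 fires; Y=6 B=8 R=8 E=6
Draw 2: a1=1.576, a2=1.168, a3=2.856, a0=5.600; τ=−ln(0.3230)/5.600=0.202 → t=0.253; u2·a0=0.9152·5.600=5.125; a1+a2=2.744 < 5.125 ≤ a1+…+a3=5.600 → R3 fires; Y=5 B=10 R=8 E=8
Draw 3: a1=1.576, a2=1.168, a3=2.380, a0=5.124; τ=−ln(0.2921)/5.124=0.240 → t=0.493; u2·a0=0.0761·5.124=0.390 ≤ a1=1.576 → R1 fires; Y=5 B=12 R=8 E=8
Draw 4: a1=1.576, a2=1.168, a3=2.380, a0=5.124; τ=−ln(0.1357)/5.124=0.390 → t=0.883; u2·a0=0.8967·5.124=4.595; a1+a2=2.744 < 4.595 ≤ a1+…+a3=5.124 → R3 fires; Y=4 B=14 R=8 E=10
Draw 5: a1=1.576, a2=1.168, a3=1.904, a0=4.648; τ=−ln(0.7759)/4.648=0.055 → t=0.937; u2·a0=0.3775·4.648=1.755; a1=1.576 < 1.755 ≤ a1+a2=2.744 → R2 fires; Y=4 B=14 R=7 E=12
Draw 6: a1=1.379, a2=1.022, a3=1.904, a0=4.305; τ=−ln(0.0384)/4.305=0.757 → t=1.695; u2·a0=0.7187·4.305=3.094; a1+a2=2.401 < 3.094 ≤ a1+…+a3=4.305 → R3 fires; Y=3 B=16 R=7 E=14
Draw 7: a1=1.379, a2=1.022, a3=1.428, a0=3.829; τ=−ln(0.0309)/3.829=0.908 → t=2.603; u2·a0=0.9972·3.829=3.818; a1+a2=2.401 < 3.818 ≤ a1+…+a3=3.829 → R3 fires; Y=2 B=18 R=7 E=16
Draw 8: a1=1.379, a2=1.022, a3=0.952, a0=3.353; τ=−ln(0.8277)/3.353=0.056 → t=2.659; u2·a0=0.8459·3.353=2.836; a1+a2=2.401 < 2.836 ≤ a1+…+a3=3.353 → R3 fires; Y=1 B=20 R=7 E=18
Draw 9: a1=1.379, a2=1.022, a3=0.476, a0=2.877; τ=−ln(0.7623)/2.877=0.094 → t=2.753; u2·a0=0.0236·2.877=0.068 ≤ a1=1.379 → R1 fires; Y=1 B=22 R=7 E=18
Draw 10: a1=1.379, a2=1.022, a3=0.476, a0=2.877; τ=−ln(0.5755)/2.877=0.192 → t=2.945 > T=2.82: stop.
Read off R at T=2.82: 7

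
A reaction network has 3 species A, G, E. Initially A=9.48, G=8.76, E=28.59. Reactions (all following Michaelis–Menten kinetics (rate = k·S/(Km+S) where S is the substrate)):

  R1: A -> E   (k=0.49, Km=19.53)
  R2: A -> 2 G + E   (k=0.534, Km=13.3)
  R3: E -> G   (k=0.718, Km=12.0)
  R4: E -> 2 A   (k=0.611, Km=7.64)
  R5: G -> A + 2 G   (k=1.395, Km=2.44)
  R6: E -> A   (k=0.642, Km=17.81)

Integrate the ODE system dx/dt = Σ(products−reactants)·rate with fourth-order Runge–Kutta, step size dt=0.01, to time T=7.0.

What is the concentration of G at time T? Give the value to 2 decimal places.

RK4 with dt=0.01: 700 steps to T=7.0. Trajectory (selected grid times):
t=0.00: A=9.48 G=8.76 E=28.59
t=0.78: A=11.09 G=10.38 E=27.83
t=1.56: A=12.69 G=12.06 E=27.10
t=2.33: A=14.26 G=13.76 E=26.42
t=3.11: A=15.84 G=15.52 E=25.76
t=3.89: A=17.41 G=17.31 E=25.12
t=4.67: A=18.97 G=19.12 E=24.51
t=5.44: A=20.49 G=20.94 E=23.94
t=6.22: A=22.02 G=22.81 E=23.38
t=7.00: A=23.53 G=24.69 E=22.83
Read off G at T=7.0: 24.69

G at T = 24.69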